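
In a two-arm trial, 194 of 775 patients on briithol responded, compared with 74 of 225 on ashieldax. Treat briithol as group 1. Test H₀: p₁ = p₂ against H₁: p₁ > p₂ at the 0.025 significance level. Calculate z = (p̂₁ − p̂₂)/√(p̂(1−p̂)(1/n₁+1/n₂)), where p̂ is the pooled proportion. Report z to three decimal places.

z = -2.342

p̂₁ = 194/775 ≈ 0.250323, p̂₂ = 74/225 ≈ 0.328889.
Pooled p̂ = (194+74)/(775+225) = 268/1000 = 0.268000.
SE = √(0.196176 × 0.00573477) = 0.033541.
z = (0.250323 − 0.328889)/0.033541 = -0.078566/0.033541 = -2.342.
p-value = P(Z > -2.342) ≈ 0.9904, so at α = 0.025 we fail to reject H₀.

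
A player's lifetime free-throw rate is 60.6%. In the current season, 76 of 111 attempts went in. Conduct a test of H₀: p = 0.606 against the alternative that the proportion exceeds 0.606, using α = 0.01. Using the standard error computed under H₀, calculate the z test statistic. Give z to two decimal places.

z = 1.70

p̂ = 76/111 = 0.6847.
Standard error under H₀: √(0.606×0.394/111) = 0.0464.
z = (0.6847 − 0.606)/0.0464 = 0.0787/0.0464 = 1.70.
p-value = P(Z > 1.697) ≈ 0.0449. With α = 0.01, fail to reject H₀.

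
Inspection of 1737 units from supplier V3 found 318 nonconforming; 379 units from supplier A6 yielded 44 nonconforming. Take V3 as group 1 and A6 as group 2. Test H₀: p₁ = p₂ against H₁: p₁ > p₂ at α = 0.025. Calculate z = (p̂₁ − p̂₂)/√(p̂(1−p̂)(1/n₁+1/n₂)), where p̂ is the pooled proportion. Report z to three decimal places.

p̂₁ = 318/1737 ≈ 0.18307, p̂₂ = 44/379 ≈ 0.11609.
Pooled p̂ = (318+44)/(1737+379) = 362/2116 = 0.17108.
SE = √(p̂(1−p̂)(1/n₁+1/n₂)) = √(0.17108·0.82892·0.00321423) = √(0.00045581) = 0.02135.
z = (0.18307 − 0.11609)/0.02135 = 0.06698/0.02135 = 3.137.
p-value = P(Z > 3.137) ≈ 0.0009; since p < α = 0.025, reject H₀.

z = 3.137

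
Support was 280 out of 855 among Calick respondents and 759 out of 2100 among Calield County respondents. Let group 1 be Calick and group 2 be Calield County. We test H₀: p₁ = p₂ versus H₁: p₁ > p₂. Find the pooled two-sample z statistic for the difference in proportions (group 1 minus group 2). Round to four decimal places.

z = -1.7523

p̂₁ = 280/855 = 0.3274854, p̂₂ = 759/2100 = 0.3614286.
Pooled p̂ = (280+759)/(855+2100) = 1039/2955 = 0.3516074.
SE = √(p̂(1−p̂)(1/n₁+1/n₂)) = √(0.3516074·0.6483926·0.00164578) = √(0.000375205) = 0.0193702.
z = (0.3274854 − 0.3614286)/0.0193702 = -0.0339432/0.0193702 = -1.7523.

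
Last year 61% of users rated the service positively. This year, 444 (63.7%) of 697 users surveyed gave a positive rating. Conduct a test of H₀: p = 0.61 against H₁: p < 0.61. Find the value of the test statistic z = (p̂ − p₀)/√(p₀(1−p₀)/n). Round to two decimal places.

p̂ = 444/697 = 0.6370.
SE = √(p₀(1−p₀)/n) = √(0.2379/697) = 0.0185.
z = (0.6370 − 0.61)/0.0185 = 0.0270/0.0185 = 1.46.

z = 1.46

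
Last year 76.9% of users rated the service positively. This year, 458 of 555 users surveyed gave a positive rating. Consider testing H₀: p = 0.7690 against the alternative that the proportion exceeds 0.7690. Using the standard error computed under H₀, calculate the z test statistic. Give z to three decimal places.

z = 3.143

p̂ = 458/555 = 0.82523.
SE = √(p₀(1−p₀)/n) = √(0.17764/555) = 0.01789.
z = (0.82523 − 0.769)/0.01789 = 0.05623/0.01789 = 3.143.
p-value = P(Z > 3.143) ≈ 0.0008.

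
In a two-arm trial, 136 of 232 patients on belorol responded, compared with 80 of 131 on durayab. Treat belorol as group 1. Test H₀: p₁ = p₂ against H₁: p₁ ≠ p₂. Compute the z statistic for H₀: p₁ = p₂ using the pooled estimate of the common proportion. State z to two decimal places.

p̂₁ = 136/232 ≈ 0.5862, p̂₂ = 80/131 ≈ 0.6107.
Pooled p̂ = (136+80)/(232+131) = 216/363 = 0.5950.
SE = √(0.240967 × 0.0119439) = 0.0536.
z = (0.5862 − 0.6107)/0.0536 = -0.0245/0.0536 = -0.46.
p-value = 2·P(Z > 0.456) ≈ 0.6482.

z = -0.46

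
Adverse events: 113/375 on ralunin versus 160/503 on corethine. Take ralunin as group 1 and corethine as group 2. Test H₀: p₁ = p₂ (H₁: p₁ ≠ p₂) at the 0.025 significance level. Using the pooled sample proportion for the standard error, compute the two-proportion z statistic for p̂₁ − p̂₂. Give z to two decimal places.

z = -0.53

p̂₁ = 113/375 ≈ 0.3013, p̂₂ = 160/503 ≈ 0.3181.
Pooled p̂ = (113+160)/(375+503) = 273/878 = 0.3109.
SE = √(0.214254 × 0.00465474) = 0.0316.
z = (0.3013 − 0.3181)/0.0316 = -0.0168/0.0316 = -0.53.
p-value = 2·P(Z > 0.531) ≈ 0.5957; since p > α = 0.025, fail to reject H₀.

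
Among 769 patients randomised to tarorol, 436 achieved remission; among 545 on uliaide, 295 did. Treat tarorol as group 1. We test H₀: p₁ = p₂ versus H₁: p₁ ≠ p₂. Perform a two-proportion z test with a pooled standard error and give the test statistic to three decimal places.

z = 0.923

p̂₁ = 436/769 ≈ 0.56697, p̂₂ = 295/545 ≈ 0.54128.
Pooled p̂ = (436+295)/(769+545) = 731/1314 = 0.55632.
SE = √(p̂(1−p̂)(1/n₁+1/n₂)) = √(0.55632·0.44368·0.00313525) = √(0.000773869) = 0.02782.
z = (0.56697 − 0.54128)/0.02782 = 0.02569/0.02782 = 0.923.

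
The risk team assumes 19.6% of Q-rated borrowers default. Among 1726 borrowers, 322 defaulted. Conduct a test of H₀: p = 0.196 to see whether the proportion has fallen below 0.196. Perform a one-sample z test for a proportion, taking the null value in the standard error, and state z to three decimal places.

p̂ = 322/1726 = 0.186559.
SE = √(p₀(1−p₀)/n) = √(0.15758/1726) = 0.009555.
z = (0.186559 − 0.196)/0.009555 = -0.009441/0.009555 = -0.988.

z = -0.988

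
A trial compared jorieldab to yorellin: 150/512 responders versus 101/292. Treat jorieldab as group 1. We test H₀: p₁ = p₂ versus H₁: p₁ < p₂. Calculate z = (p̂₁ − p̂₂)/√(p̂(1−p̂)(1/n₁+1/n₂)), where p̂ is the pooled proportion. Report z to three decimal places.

p̂₁ = 150/512 = 0.29297, p̂₂ = 101/292 = 0.34589.
Pooled p̂ = (150+101)/(512+292) = 251/804 = 0.31219.
SE = √(0.214727 × 0.00537778) = 0.03398.
z = (0.29297 − 0.34589)/0.03398 = -0.05292/0.03398 = -1.557.

z = -1.557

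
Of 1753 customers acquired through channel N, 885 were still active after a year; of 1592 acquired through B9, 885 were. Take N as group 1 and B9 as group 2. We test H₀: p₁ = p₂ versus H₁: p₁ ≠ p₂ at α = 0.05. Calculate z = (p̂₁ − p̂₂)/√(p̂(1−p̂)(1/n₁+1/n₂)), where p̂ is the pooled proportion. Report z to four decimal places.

p̂₁ = 885/1753 = 0.504849, p̂₂ = 885/1592 = 0.555905.
Pooled p̂ = (885+885)/(1753+1592) = 1770/3345 = 0.529148.
SE = √(p̂(1−p̂)(1/n₁+1/n₂)) = √(0.529148·0.470852·0.00119859) = √(0.00029863) = 0.017281.
z = (0.504849 − 0.555905)/0.017281 = -0.051056/0.017281 = -2.9545.
Two-sided p-value ≈ 2·Φ(−2.954) = 0.0031; since p < α = 0.05, reject H₀.

z = -2.9545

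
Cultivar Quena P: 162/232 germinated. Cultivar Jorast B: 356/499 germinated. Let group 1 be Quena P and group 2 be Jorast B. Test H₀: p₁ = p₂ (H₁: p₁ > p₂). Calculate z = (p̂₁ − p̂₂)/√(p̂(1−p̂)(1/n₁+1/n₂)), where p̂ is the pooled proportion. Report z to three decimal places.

z = -0.420

p̂₁ = 162/232 = 0.69828, p̂₂ = 356/499 = 0.71343.
Pooled p̂ = (162+356)/(232+499) = 518/731 = 0.70862.
SE = √(0.206478 × 0.00631435) = 0.03611.
z = (0.69828 − 0.71343)/0.03611 = -0.01515/0.03611 = -0.420.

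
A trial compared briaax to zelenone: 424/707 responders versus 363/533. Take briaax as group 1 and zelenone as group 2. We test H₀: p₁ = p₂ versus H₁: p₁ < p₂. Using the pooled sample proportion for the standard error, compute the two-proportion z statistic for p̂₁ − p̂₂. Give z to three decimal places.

p̂₁ = 424/707 = 0.59972, p̂₂ = 363/533 = 0.68105.
Pooled p̂ = (424+363)/(707+533) = 787/1240 = 0.63468.
SE = √(p̂(1−p̂)(1/n₁+1/n₂)) = √(0.63468·0.36532·0.0032906) = √(0.000762965) = 0.02762.
z = (0.59972 − 0.68105)/0.02762 = -0.08133/0.02762 = -2.945.

z = -2.945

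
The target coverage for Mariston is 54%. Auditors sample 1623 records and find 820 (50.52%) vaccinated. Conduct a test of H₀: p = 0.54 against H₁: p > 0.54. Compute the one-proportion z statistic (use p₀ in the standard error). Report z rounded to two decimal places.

p̂ = 820/1623 ≈ 0.5052.
SE = √(p₀(1−p₀)/n) = √(0.2484/1623) = 0.0124.
z = (0.5052 − 0.54)/0.0124 = -0.0348/0.0124 = -2.81.

z = -2.81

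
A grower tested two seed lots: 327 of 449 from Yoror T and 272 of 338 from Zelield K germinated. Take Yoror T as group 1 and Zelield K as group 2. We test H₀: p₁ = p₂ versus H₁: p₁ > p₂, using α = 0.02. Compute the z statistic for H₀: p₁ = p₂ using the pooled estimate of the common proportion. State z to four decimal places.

p̂₁ = 327/449 ≈ 0.728285, p̂₂ = 272/338 ≈ 0.804734.
Pooled p̂ = (327+272)/(449+338) = 599/787 = 0.761118.
SE = √(0.181817 × 0.00518575) = 0.030706.
z = (0.728285 − 0.804734)/0.030706 = -0.076449/0.030706 = -2.4897.
p-value = P(Z > -2.490) ≈ 0.9936. With α = 0.02, fail to reject H₀.

z = -2.4897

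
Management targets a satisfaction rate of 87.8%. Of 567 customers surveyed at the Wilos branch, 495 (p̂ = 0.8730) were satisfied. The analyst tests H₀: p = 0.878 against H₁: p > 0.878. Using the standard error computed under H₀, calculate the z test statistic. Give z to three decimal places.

z = -0.363

p̂ = 495/567 ≈ 0.873016.
Under H₀, SE = √(0.878·0.122/567) = √(0.000188917) = 0.013745.
z = (0.873016 − 0.878)/0.013745 = -0.004984/0.013745 = -0.363.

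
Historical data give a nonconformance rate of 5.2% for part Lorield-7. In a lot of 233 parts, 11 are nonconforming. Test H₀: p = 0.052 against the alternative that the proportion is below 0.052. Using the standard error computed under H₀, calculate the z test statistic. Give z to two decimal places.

p̂ = 11/233 ≈ 0.0472.
Under H₀, SE = √(0.052·0.948/233) = √(0.000211571) = 0.0145.
z = (0.0472 − 0.052)/0.0145 = -0.0048/0.0145 = -0.33.

z = -0.33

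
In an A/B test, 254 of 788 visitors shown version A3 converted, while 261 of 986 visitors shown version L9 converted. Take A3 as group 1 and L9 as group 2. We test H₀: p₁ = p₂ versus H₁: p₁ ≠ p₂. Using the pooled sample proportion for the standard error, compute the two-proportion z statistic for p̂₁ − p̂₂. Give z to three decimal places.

p̂₁ = 254/788 ≈ 0.32234, p̂₂ = 261/986 ≈ 0.26471.
Pooled p̂ = (254+261)/(788+986) = 515/1774 = 0.29030.
SE = √(0.206028 × 0.00228323) = 0.02169.
z = (0.32234 − 0.26471)/0.02169 = 0.05763/0.02169 = 2.657.

z = 2.657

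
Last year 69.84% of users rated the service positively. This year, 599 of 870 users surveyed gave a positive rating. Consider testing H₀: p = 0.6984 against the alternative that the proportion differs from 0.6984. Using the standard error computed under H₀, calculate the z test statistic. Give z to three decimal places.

p̂ = 599/870 = 0.68851.
SE = √(p₀(1−p₀)/n) = √(0.21064/870) = 0.01556.
z = (0.68851 − 0.6984)/0.01556 = -0.00989/0.01556 = -0.636.

z = -0.636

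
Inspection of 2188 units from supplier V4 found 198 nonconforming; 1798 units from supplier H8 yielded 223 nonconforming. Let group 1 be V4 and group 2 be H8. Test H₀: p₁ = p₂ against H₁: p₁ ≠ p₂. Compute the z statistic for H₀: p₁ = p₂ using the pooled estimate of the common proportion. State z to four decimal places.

z = -3.4276

p̂₁ = 198/2188 ≈ 0.0904936, p̂₂ = 223/1798 ≈ 0.1240267.
Pooled p̂ = (198+223)/(2188+1798) = 421/3986 = 0.1056197.
SE = √(0.0944642 × 0.00101321) = 0.0097833.
z = (0.0904936 − 0.1240267)/0.0097833 = -0.0335331/0.0097833 = -3.4276.
p-value = 2·P(Z > 3.428) ≈ 0.0006.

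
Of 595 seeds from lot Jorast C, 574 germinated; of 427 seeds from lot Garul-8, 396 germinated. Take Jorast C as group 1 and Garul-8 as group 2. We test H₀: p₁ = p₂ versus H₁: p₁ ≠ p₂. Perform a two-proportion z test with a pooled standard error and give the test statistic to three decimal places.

p̂₁ = 574/595 ≈ 0.964706, p̂₂ = 396/427 ≈ 0.927400.
Pooled p̂ = (574+396)/(595+427) = 970/1022 = 0.949119.
SE = √(0.0482918 × 0.00402259) = 0.013938.
z = (0.964706 − 0.927400)/0.013938 = 0.037306/0.013938 = 2.677.

z = 2.677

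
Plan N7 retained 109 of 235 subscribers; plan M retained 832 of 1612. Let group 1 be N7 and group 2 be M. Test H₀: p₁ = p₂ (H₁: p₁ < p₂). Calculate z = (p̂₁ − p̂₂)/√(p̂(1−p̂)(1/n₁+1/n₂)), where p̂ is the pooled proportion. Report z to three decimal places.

z = -1.498

p̂₁ = 109/235 = 0.46383, p̂₂ = 832/1612 = 0.51613.
Pooled p̂ = (109+832)/(235+1612) = 941/1847 = 0.50947.
SE = √(p̂(1−p̂)(1/n₁+1/n₂)) = √(0.50947·0.49053·0.00487567) = √(0.00121848) = 0.03491.
z = (0.46383 − 0.51613)/0.03491 = -0.05230/0.03491 = -1.498.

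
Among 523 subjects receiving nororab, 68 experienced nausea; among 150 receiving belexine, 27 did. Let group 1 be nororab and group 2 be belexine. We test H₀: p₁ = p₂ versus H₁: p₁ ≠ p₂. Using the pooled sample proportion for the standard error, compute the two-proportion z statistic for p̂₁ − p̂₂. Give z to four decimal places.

p̂₁ = 68/523 ≈ 0.130019, p̂₂ = 27/150 ≈ 0.180000.
Pooled p̂ = (68+27)/(523+150) = 95/673 = 0.141159.
SE = √(0.121233 × 0.00857871) = 0.032249.
z = (0.130019 − 0.180000)/0.032249 = -0.049981/0.032249 = -1.5498.

z = -1.5498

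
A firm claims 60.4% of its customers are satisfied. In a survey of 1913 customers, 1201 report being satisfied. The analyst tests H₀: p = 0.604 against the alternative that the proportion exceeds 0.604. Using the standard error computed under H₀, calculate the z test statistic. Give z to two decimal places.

p̂ = 1201/1913 = 0.62781.
Standard error under H₀: √(0.604×0.396/1913) = 0.01118.
z = (0.62781 − 0.604)/0.01118 = 0.02381/0.01118 = 2.13.

z = 2.13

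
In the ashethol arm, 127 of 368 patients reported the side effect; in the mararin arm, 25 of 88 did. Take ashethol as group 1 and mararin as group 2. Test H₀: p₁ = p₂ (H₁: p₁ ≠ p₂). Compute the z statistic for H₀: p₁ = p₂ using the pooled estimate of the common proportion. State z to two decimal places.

p̂₁ = 127/368 ≈ 0.3451, p̂₂ = 25/88 ≈ 0.2841.
Pooled p̂ = (127+25)/(368+88) = 152/456 = 0.3333.
SE = √(p̂(1−p̂)(1/n₁+1/n₂)) = √(0.3333·0.6667·0.014081) = √(0.00312912) = 0.0559.
z = (0.3451 − 0.2841)/0.0559 = 0.0610/0.0559 = 1.09.
p-value = 2·P(Z > 1.091) ≈ 0.2754.

z = 1.09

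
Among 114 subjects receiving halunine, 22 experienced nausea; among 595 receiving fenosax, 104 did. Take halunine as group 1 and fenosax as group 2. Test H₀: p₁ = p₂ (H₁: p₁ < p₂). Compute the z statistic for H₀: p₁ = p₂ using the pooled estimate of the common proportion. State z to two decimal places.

z = 0.47

p̂₁ = 22/114 ≈ 0.1930, p̂₂ = 104/595 ≈ 0.1748.
Pooled p̂ = (22+104)/(114+595) = 126/709 = 0.1777.
SE = √(p̂(1−p̂)(1/n₁+1/n₂)) = √(0.1777·0.8223·0.0104526) = √(0.00152746) = 0.0391.
z = (0.1930 − 0.1748)/0.0391 = 0.0182/0.0391 = 0.47.
p-value = P(Z < 0.465) ≈ 0.6792.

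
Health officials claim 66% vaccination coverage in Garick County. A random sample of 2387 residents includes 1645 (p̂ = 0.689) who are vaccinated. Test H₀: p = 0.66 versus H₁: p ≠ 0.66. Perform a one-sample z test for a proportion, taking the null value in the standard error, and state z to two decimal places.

p̂ = 1645/2387 ≈ 0.68915.
Under H₀, SE = √(0.66·0.34/2387) = √(9.40092e-05) = 0.00970.
z = (0.68915 − 0.66)/0.00970 = 0.02915/0.00970 = 3.01.

z = 3.01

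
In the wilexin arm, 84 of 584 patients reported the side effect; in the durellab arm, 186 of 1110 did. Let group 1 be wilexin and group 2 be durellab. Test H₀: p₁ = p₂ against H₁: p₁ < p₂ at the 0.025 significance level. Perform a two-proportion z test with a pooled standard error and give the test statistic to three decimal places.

p̂₁ = 84/584 = 0.14384, p̂₂ = 186/1110 = 0.16757.
Pooled p̂ = (84+186)/(584+1110) = 270/1694 = 0.15939.
SE = √(0.133982 × 0.00261323) = 0.01871.
z = (0.14384 − 0.16757)/0.01871 = -0.02373/0.01871 = -1.268.
p-value = P(Z < -1.268) ≈ 0.1023; since p > α = 0.025, fail to reject H₀.

z = -1.268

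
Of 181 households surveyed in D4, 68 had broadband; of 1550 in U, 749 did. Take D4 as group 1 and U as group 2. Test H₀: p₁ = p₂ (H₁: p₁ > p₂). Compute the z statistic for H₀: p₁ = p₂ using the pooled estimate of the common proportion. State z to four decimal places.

z = -2.7423

p̂₁ = 68/181 ≈ 0.375691, p̂₂ = 749/1550 ≈ 0.483226.
Pooled p̂ = (68+749)/(181+1550) = 817/1731 = 0.471982.
SE = √(0.249215 × 0.00617002) = 0.039213.
z = (0.375691 − 0.483226)/0.039213 = -0.107535/0.039213 = -2.7423.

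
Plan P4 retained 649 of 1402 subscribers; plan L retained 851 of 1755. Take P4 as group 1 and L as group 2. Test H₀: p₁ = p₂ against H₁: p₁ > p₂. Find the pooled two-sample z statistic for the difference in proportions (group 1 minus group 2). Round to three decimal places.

z = -1.229

p̂₁ = 649/1402 = 0.46291, p̂₂ = 851/1755 = 0.48490.
Pooled p̂ = (649+851)/(1402+1755) = 1500/3157 = 0.47513.
SE = √(0.249382 × 0.00128307) = 0.01789.
z = (0.46291 − 0.48490)/0.01789 = -0.02199/0.01789 = -1.229.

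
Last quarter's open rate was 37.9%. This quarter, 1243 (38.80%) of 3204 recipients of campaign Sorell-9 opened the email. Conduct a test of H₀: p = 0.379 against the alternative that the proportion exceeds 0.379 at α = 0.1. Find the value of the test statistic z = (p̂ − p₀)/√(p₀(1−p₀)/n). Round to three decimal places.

z = 1.045

p̂ = 1243/3204 = 0.387953.
SE = √(p₀(1−p₀)/n) = √(0.23536/3204) = 0.008571.
z = (0.387953 − 0.379)/0.008571 = 0.008953/0.008571 = 1.045.
p-value = P(Z > 1.045) ≈ 0.1481, so at α = 0.1 we fail to reject H₀.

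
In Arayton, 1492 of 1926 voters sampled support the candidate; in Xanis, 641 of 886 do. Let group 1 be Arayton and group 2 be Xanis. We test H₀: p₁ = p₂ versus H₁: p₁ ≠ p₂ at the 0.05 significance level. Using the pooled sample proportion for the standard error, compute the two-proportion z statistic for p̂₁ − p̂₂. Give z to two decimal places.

p̂₁ = 1492/1926 = 0.77466, p̂₂ = 641/886 = 0.72348.
Pooled p̂ = (1492+641)/(1926+886) = 2133/2812 = 0.75853.
SE = √(p̂(1−p̂)(1/n₁+1/n₂)) = √(0.75853·0.24147·0.00164788) = √(0.000301825) = 0.01737.
z = (0.77466 − 0.72348)/0.01737 = 0.05118/0.01737 = 2.95.
p-value = 2·P(Z > 2.946) ≈ 0.0032; since p < α = 0.05, reject H₀.

z = 2.95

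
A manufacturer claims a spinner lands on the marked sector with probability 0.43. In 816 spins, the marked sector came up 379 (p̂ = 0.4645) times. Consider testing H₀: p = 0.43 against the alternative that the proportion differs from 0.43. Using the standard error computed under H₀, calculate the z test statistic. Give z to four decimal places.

p̂ = 379/816 ≈ 0.464461.
SE = √(p₀(1−p₀)/n) = √(0.2451/816) = 0.017331.
z = (0.464461 − 0.43)/0.017331 = 0.034461/0.017331 = 1.9884.
p-value = 2·P(Z > 1.988) ≈ 0.0468.

z = 1.9884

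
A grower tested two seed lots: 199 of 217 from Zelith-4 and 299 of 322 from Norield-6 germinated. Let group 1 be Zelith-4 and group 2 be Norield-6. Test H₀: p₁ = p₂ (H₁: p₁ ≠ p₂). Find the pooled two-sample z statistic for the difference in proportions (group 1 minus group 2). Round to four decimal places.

z = -0.4948

p̂₁ = 199/217 ≈ 0.917051, p̂₂ = 299/322 ≈ 0.928571.
Pooled p̂ = (199+299)/(217+322) = 498/539 = 0.923933.
SE = √(0.0702806 × 0.00771388) = 0.023284.
z = (0.917051 − 0.928571)/0.023284 = -0.011520/0.023284 = -0.4948.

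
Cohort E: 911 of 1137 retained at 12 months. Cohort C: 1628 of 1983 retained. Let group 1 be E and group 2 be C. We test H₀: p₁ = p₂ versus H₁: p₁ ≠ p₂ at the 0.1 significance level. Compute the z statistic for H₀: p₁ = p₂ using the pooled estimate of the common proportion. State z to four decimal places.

p̂₁ = 911/1137 ≈ 0.801231, p̂₂ = 1628/1983 ≈ 0.820978.
Pooled p̂ = (911+1628)/(1137+1983) = 2539/3120 = 0.813782.
SE = √(p̂(1−p̂)(1/n₁+1/n₂)) = √(0.813782·0.186218·0.00138379) = √(0.000209701) = 0.014481.
z = (0.801231 − 0.820978)/0.014481 = -0.019747/0.014481 = -1.3636.
p-value = 2·P(Z > 1.364) ≈ 0.1727; since p > α = 0.1, fail to reject H₀.

z = -1.3636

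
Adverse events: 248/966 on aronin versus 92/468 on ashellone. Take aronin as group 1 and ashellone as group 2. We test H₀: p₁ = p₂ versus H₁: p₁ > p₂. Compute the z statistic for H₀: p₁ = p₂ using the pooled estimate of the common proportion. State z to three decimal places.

p̂₁ = 248/966 ≈ 0.25673, p̂₂ = 92/468 ≈ 0.19658.
Pooled p̂ = (248+92)/(966+468) = 340/1434 = 0.23710.
SE = √(p̂(1−p̂)(1/n₁+1/n₂)) = √(0.23710·0.76290·0.00317195) = √(0.000573752) = 0.02395.
z = (0.25673 − 0.19658)/0.02395 = 0.06015/0.02395 = 2.511.
p-value = P(Z > 2.511) ≈ 0.0060.

z = 2.511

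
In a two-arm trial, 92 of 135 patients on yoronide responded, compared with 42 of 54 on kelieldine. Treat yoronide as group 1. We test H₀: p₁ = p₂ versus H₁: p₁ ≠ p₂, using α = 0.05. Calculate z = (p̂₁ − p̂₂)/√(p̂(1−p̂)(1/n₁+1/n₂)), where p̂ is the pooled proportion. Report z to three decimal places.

p̂₁ = 92/135 = 0.68148, p̂₂ = 42/54 = 0.77778.
Pooled p̂ = (92+42)/(135+54) = 134/189 = 0.70899.
SE = √(p̂(1−p̂)(1/n₁+1/n₂)) = √(0.70899·0.29101·0.0259259) = √(0.00534907) = 0.07314.
z = (0.68148 − 0.77778)/0.07314 = -0.09630/0.07314 = -1.317.
p-value = 2·P(Z > 1.317) ≈ 0.1880. With α = 0.05, fail to reject H₀.

z = -1.317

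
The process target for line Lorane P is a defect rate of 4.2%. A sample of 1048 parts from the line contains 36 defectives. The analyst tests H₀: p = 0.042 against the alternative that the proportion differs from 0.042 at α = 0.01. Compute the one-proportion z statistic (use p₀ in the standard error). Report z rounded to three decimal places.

z = -1.234

p̂ = 36/1048 ≈ 0.03435.
Standard error under H₀: √(0.042×0.958/1048) = 0.00620.
z = (0.03435 − 0.042)/0.00620 = -0.00765/0.00620 = -1.234.
p-value = 2·P(Z > 1.234) ≈ 0.2170; since p > α = 0.01, fail to reject H₀.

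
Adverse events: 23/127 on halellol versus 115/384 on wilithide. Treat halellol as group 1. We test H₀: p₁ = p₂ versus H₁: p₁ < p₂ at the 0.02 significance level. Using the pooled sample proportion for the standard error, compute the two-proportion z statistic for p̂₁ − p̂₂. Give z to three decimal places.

z = -2.605

p̂₁ = 23/127 = 0.18110, p̂₂ = 115/384 = 0.29948.
Pooled p̂ = (23+115)/(127+384) = 138/511 = 0.27006.
SE = √(p̂(1−p̂)(1/n₁+1/n₂)) = √(0.27006·0.72994·0.0104782) = √(0.00206553) = 0.04545.
z = (0.18110 − 0.29948)/0.04545 = -0.11838/0.04545 = -2.605.
p-value = P(Z < -2.605) ≈ 0.0046; since p < α = 0.02, reject H₀.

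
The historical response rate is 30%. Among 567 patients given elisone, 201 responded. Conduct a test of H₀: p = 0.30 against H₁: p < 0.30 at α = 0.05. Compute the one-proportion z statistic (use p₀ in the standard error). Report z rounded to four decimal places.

p̂ = 201/567 = 0.3544974.
Standard error under H₀: √(0.3×0.7/567) = 0.0192450.
z = (0.3544974 − 0.3)/0.0192450 = 0.0544974/0.0192450 = 2.8318.
p-value = P(Z < 2.832) ≈ 0.9977; since p > α = 0.05, fail to reject H₀.

z = 2.8318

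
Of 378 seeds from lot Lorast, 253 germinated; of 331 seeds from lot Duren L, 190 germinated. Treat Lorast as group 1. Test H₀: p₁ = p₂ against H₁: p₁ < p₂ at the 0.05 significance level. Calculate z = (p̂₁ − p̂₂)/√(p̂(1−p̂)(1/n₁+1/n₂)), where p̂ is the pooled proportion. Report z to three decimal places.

z = 2.615

p̂₁ = 253/378 ≈ 0.669312, p̂₂ = 190/331 ≈ 0.574018.
Pooled p̂ = (253+190)/(378+331) = 443/709 = 0.624824.
SE = √(0.234419 × 0.00566665) = 0.036447.
z = (0.669312 − 0.574018)/0.036447 = 0.095294/0.036447 = 2.615.
p-value = P(Z < 2.615) ≈ 0.9955; since p > α = 0.05, fail to reject H₀.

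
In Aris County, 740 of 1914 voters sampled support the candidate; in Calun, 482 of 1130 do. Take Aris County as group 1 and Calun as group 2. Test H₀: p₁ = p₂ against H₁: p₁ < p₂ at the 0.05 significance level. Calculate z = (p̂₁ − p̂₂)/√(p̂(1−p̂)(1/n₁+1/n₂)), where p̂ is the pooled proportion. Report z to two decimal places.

p̂₁ = 740/1914 = 0.3866, p̂₂ = 482/1130 = 0.4265.
Pooled p̂ = (740+482)/(1914+1130) = 1222/3044 = 0.4014.
SE = √(p̂(1−p̂)(1/n₁+1/n₂)) = √(0.4014·0.5986·0.00140742) = √(0.000338185) = 0.0184.
z = (0.3866 − 0.4265)/0.0184 = -0.0399/0.0184 = -2.17.
p-value = P(Z < -2.171) ≈ 0.0150, so at α = 0.05 we reject H₀.

z = -2.17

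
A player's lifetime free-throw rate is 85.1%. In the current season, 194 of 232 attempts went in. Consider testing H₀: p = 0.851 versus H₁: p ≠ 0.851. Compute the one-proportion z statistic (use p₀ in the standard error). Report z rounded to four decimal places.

p̂ = 194/232 = 0.836207.
SE = √(p₀(1−p₀)/n) = √(0.1268/232) = 0.023378.
z = (0.836207 − 0.851)/0.023378 = -0.014793/0.023378 = -0.6328.
p-value = 2·P(Z > 0.633) ≈ 0.5269.

z = -0.6328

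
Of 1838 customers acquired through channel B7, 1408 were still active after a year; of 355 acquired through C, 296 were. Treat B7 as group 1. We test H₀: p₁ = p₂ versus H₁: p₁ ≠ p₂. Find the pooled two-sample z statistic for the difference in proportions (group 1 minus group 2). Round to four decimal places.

p̂₁ = 1408/1838 ≈ 0.766050, p̂₂ = 296/355 ≈ 0.833803.
Pooled p̂ = (1408+296)/(1838+355) = 1704/2193 = 0.777018.
SE = √(0.173261 × 0.00336097) = 0.024131.
z = (0.766050 − 0.833803)/0.024131 = -0.067753/0.024131 = -2.8077.

z = -2.8077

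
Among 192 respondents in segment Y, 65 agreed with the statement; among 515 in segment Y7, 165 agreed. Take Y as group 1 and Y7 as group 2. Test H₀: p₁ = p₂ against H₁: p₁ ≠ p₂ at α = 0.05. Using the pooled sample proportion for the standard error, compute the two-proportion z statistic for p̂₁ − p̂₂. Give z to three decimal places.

z = 0.458

p̂₁ = 65/192 = 0.33854, p̂₂ = 165/515 = 0.32039.
Pooled p̂ = (65+165)/(192+515) = 230/707 = 0.32532.
SE = √(p̂(1−p̂)(1/n₁+1/n₂)) = √(0.32532·0.67468·0.00715008) = √(0.00156934) = 0.03961.
z = (0.33854 − 0.32039)/0.03961 = 0.01815/0.03961 = 0.458.
p-value = 2·P(Z > 0.458) ≈ 0.6468; since p > α = 0.05, fail to reject H₀.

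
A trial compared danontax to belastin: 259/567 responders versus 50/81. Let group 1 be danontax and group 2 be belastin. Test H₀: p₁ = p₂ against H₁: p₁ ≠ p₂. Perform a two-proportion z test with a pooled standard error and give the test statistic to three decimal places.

z = -2.705

p̂₁ = 259/567 ≈ 0.45679, p̂₂ = 50/81 ≈ 0.61728.
Pooled p̂ = (259+50)/(567+81) = 309/648 = 0.47685.
SE = √(0.249464 × 0.0141093) = 0.05933.
z = (0.45679 − 0.61728)/0.05933 = -0.16049/0.05933 = -2.705.
Two-sided p-value ≈ 2·Φ(−2.705) = 0.0068.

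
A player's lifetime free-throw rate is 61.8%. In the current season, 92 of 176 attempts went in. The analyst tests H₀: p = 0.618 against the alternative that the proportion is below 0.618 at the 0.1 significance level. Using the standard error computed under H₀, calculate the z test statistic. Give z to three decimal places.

p̂ = 92/176 ≈ 0.522727.
SE = √(p₀(1−p₀)/n) = √(0.23608/176) = 0.036624.
z = (0.522727 − 0.618)/0.036624 = -0.095273/0.036624 = -2.601.
p-value = P(Z < -2.601) ≈ 0.0046. With α = 0.1, reject H₀.

z = -2.601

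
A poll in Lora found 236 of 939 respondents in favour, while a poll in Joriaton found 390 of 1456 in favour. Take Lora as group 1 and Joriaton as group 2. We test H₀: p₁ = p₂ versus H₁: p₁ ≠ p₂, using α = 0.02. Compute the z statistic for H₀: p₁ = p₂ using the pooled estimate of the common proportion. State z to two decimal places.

p̂₁ = 236/939 ≈ 0.2513, p̂₂ = 390/1456 ≈ 0.2679.
Pooled p̂ = (236+390)/(939+1456) = 626/2395 = 0.2614.
SE = √(p̂(1−p̂)(1/n₁+1/n₂)) = √(0.2614·0.7386·0.00175178) = √(0.000338197) = 0.0184.
z = (0.2513 − 0.2679)/0.0184 = -0.0166/0.0184 = -0.90.
Two-sided p-value ≈ 2·Φ(−0.899) = 0.3688, so at α = 0.02 we fail to reject H₀.

z = -0.90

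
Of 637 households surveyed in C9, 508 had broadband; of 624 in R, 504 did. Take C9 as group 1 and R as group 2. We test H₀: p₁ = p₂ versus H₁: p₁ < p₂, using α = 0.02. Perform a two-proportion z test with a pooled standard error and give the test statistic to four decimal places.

z = -0.4551

p̂₁ = 508/637 ≈ 0.797488, p̂₂ = 504/624 ≈ 0.807692.
Pooled p̂ = (508+504)/(637+624) = 1012/1261 = 0.802538.
SE = √(0.158471 × 0.00317242) = 0.022422.
z = (0.797488 − 0.807692)/0.022422 = -0.010204/0.022422 = -0.4551.
p-value = P(Z < -0.455) ≈ 0.3245. With α = 0.02, fail to reject H₀.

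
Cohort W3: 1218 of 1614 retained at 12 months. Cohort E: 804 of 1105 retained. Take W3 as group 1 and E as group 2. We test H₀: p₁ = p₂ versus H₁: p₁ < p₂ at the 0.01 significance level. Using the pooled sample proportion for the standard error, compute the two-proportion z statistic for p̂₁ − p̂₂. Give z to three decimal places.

p̂₁ = 1218/1614 ≈ 0.754647, p̂₂ = 804/1105 ≈ 0.727602.
Pooled p̂ = (1218+804)/(1614+1105) = 2022/2719 = 0.743656.
SE = √(p̂(1−p̂)(1/n₁+1/n₂)) = √(0.743656·0.256344·0.00152456) = √(0.000290629) = 0.017048.
z = (0.754647 − 0.727602)/0.017048 = 0.027045/0.017048 = 1.586.
p-value = P(Z < 1.586) ≈ 0.9437. With α = 0.01, fail to reject H₀.

z = 1.586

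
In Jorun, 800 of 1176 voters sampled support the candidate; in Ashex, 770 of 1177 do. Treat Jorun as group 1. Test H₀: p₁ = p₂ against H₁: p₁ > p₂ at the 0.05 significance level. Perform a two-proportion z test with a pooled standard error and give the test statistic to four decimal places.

p̂₁ = 800/1176 = 0.680272, p̂₂ = 770/1177 = 0.654206.
Pooled p̂ = (800+770)/(1176+1177) = 1570/2353 = 0.667233.
SE = √(p̂(1−p̂)(1/n₁+1/n₂)) = √(0.667233·0.332767·0.00169996) = √(0.000377447) = 0.019428.
z = (0.680272 − 0.654206)/0.019428 = 0.026066/0.019428 = 1.3417.
p-value = P(Z > 1.342) ≈ 0.0898. With α = 0.05, fail to reject H₀.

z = 1.3417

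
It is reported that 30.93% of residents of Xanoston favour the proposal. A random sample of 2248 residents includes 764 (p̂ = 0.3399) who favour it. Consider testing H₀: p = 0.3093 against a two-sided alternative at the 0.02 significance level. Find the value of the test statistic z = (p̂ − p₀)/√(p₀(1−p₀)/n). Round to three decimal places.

p̂ = 764/2248 ≈ 0.339858.
SE = √(p₀(1−p₀)/n) = √(0.21363/2248) = 0.009748.
z = (0.339858 − 0.3093)/0.009748 = 0.030558/0.009748 = 3.135.
Two-sided p-value ≈ 2·Φ(−3.135) = 0.0017. With α = 0.02, reject H₀.

z = 3.135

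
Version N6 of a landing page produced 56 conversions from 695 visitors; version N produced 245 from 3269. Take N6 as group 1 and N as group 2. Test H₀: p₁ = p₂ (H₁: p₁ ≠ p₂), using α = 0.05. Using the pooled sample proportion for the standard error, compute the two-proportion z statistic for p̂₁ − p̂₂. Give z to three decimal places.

p̂₁ = 56/695 ≈ 0.08058, p̂₂ = 245/3269 ≈ 0.07495.
Pooled p̂ = (56+245)/(695+3269) = 301/3964 = 0.07593.
SE = √(p̂(1−p̂)(1/n₁+1/n₂)) = √(0.07593·0.92407·0.00174475) = √(0.000122425) = 0.01106.
z = (0.08058 − 0.07495)/0.01106 = 0.00563/0.01106 = 0.509.
p-value = 2·P(Z > 0.509) ≈ 0.6109; since p > α = 0.05, fail to reject H₀.

z = 0.509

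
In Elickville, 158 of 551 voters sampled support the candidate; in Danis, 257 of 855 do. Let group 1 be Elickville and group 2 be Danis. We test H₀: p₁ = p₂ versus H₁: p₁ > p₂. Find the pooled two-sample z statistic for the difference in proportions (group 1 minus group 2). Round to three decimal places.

z = -0.555

p̂₁ = 158/551 = 0.28675, p̂₂ = 257/855 = 0.30058.
Pooled p̂ = (158+257)/(551+855) = 415/1406 = 0.29516.
SE = √(p̂(1−p̂)(1/n₁+1/n₂)) = √(0.29516·0.70484·0.00298447) = √(0.000620896) = 0.02492.
z = (0.28675 − 0.30058)/0.02492 = -0.01383/0.02492 = -0.555.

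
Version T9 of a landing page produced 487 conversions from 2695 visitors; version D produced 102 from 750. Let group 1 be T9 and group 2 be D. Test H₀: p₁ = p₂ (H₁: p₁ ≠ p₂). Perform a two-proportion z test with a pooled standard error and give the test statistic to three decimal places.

z = 2.876

p̂₁ = 487/2695 = 0.180705, p̂₂ = 102/750 = 0.136000.
Pooled p̂ = (487+102)/(2695+750) = 589/3445 = 0.170972.
SE = √(0.141741 × 0.00170439) = 0.015543.
z = (0.180705 − 0.136000)/0.015543 = 0.044705/0.015543 = 2.876.
p-value = 2·P(Z > 2.876) ≈ 0.0040.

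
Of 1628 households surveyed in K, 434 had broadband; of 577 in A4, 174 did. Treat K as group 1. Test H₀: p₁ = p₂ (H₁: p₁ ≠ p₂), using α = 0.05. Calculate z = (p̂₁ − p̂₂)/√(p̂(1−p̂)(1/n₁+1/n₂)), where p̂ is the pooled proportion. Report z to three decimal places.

p̂₁ = 434/1628 = 0.266585, p̂₂ = 174/577 = 0.301560.
Pooled p̂ = (434+174)/(1628+577) = 608/2205 = 0.275737.
SE = √(p̂(1−p̂)(1/n₁+1/n₂)) = √(0.275737·0.724263·0.00234735) = √(0.000468781) = 0.021651.
z = (0.266585 − 0.301560)/0.021651 = -0.034975/0.021651 = -1.615.
Two-sided p-value ≈ 2·Φ(−1.615) = 0.1062, so at α = 0.05 we fail to reject H₀.

z = -1.615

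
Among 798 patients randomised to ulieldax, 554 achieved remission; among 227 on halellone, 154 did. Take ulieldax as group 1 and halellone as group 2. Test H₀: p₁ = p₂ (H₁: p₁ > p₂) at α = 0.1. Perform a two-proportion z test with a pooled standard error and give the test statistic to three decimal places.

z = 0.455

p̂₁ = 554/798 = 0.69424, p̂₂ = 154/227 = 0.67841.
Pooled p̂ = (554+154)/(798+227) = 708/1025 = 0.69073.
SE = √(p̂(1−p̂)(1/n₁+1/n₂)) = √(0.69073·0.30927·0.00565842) = √(0.00120876) = 0.03477.
z = (0.69424 − 0.67841)/0.03477 = 0.01583/0.03477 = 0.455.
p-value = P(Z > 0.455) ≈ 0.3245, so at α = 0.1 we fail to reject H₀.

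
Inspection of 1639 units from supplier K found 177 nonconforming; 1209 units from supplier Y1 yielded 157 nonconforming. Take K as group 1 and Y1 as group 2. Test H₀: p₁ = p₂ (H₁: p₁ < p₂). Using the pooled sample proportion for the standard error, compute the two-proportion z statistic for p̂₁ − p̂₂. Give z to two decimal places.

z = -1.79

p̂₁ = 177/1639 ≈ 0.10799, p̂₂ = 157/1209 ≈ 0.12986.
Pooled p̂ = (177+157)/(1639+1209) = 334/2848 = 0.11728.
SE = √(p̂(1−p̂)(1/n₁+1/n₂)) = √(0.11728·0.88272·0.00143726) = √(0.000148788) = 0.01220.
z = (0.10799 − 0.12986)/0.01220 = -0.02187/0.01220 = -1.79.
p-value = P(Z < -1.793) ≈ 0.0365.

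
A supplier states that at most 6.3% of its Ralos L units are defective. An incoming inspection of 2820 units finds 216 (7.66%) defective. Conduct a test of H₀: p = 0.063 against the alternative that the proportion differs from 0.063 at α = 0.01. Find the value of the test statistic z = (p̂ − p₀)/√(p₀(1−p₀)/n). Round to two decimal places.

z = 2.97

p̂ = 216/2820 = 0.07660.
Standard error under H₀: √(0.063×0.937/2820) = 0.00458.
z = (0.07660 − 0.063)/0.00458 = 0.01360/0.00458 = 2.97.
Two-sided p-value ≈ 2·Φ(−2.972) = 0.0030, so at α = 0.01 we reject H₀.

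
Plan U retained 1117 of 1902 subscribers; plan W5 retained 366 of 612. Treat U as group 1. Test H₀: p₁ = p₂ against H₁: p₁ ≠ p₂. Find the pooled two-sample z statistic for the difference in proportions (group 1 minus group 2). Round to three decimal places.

z = -0.471

p̂₁ = 1117/1902 ≈ 0.58728, p̂₂ = 366/612 ≈ 0.59804.
Pooled p̂ = (1117+366)/(1902+612) = 1483/2514 = 0.58990.
SE = √(p̂(1−p̂)(1/n₁+1/n₂)) = √(0.58990·0.41010·0.00215975) = √(0.000522484) = 0.02286.
z = (0.58728 − 0.59804)/0.02286 = -0.01076/0.02286 = -0.471.
Two-sided p-value ≈ 2·Φ(−0.471) = 0.6377.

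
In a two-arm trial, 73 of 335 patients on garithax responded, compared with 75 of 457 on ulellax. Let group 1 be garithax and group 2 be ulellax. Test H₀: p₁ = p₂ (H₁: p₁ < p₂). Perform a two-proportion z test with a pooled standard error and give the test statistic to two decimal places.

z = 1.92

p̂₁ = 73/335 ≈ 0.2179, p̂₂ = 75/457 ≈ 0.1641.
Pooled p̂ = (73+75)/(335+457) = 148/792 = 0.1869.
SE = √(0.151949 × 0.00517326) = 0.0280.
z = (0.2179 − 0.1641)/0.0280 = 0.0538/0.0280 = 1.92.
p-value = P(Z < 1.919) ≈ 0.9725.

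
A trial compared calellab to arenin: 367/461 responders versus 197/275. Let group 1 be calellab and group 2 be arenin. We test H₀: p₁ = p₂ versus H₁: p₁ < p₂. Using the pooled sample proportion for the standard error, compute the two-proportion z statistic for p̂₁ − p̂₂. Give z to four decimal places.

z = 2.4728

p̂₁ = 367/461 ≈ 0.7960954, p̂₂ = 197/275 ≈ 0.7163636.
Pooled p̂ = (367+197)/(461+275) = 564/736 = 0.7663043.
SE = √(0.179082 × 0.00580556) = 0.0322439.
z = (0.7960954 − 0.7163636)/0.0322439 = 0.0797318/0.0322439 = 2.4728.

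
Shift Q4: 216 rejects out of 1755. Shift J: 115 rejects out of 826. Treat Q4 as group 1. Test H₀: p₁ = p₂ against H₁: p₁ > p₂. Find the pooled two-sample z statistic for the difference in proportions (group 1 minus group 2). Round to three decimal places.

p̂₁ = 216/1755 = 0.12308, p̂₂ = 115/826 = 0.13923.
Pooled p̂ = (216+115)/(1755+826) = 331/2581 = 0.12824.
SE = √(0.111798 × 0.00178045) = 0.01411.
z = (0.12308 − 0.13923)/0.01411 = -0.01615/0.01411 = -1.145.

z = -1.145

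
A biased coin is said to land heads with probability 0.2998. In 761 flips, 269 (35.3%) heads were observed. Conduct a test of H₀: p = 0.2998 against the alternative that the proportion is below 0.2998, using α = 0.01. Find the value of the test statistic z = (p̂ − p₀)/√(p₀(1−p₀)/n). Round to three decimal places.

z = 3.232

p̂ = 269/761 = 0.35348.
Under H₀, SE = √(0.2998·0.7002/761) = √(0.000275848) = 0.01661.
z = (0.35348 − 0.2998)/0.01661 = 0.05368/0.01661 = 3.232.
p-value = P(Z < 3.232) ≈ 0.9994; since p > α = 0.01, fail to reject H₀.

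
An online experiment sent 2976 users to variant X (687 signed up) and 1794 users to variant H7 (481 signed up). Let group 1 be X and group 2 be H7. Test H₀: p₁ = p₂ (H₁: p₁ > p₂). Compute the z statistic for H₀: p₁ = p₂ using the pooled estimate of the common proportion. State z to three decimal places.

p̂₁ = 687/2976 ≈ 0.23085, p̂₂ = 481/1794 ≈ 0.26812.
Pooled p̂ = (687+481)/(2976+1794) = 1168/4770 = 0.24486.
SE = √(p̂(1−p̂)(1/n₁+1/n₂)) = √(0.24486·0.75514·0.000893435) = √(0.000165201) = 0.01285.
z = (0.23085 − 0.26812)/0.01285 = -0.03727/0.01285 = -2.900.
p-value = P(Z > -2.900) ≈ 0.9981.

z = -2.900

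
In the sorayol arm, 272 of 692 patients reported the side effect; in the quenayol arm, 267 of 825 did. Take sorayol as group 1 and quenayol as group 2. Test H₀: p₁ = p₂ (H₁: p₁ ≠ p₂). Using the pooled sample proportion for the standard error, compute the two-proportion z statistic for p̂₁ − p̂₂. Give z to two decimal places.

p̂₁ = 272/692 ≈ 0.3931, p̂₂ = 267/825 ≈ 0.3236.
Pooled p̂ = (272+267)/(692+825) = 539/1517 = 0.3553.
SE = √(p̂(1−p̂)(1/n₁+1/n₂)) = √(0.3553·0.6447·0.00265721) = √(0.00060867) = 0.0247.
z = (0.3931 − 0.3236)/0.0247 = 0.0695/0.0247 = 2.81.
Two-sided p-value ≈ 2·Φ(−2.814) = 0.0049.

z = 2.81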